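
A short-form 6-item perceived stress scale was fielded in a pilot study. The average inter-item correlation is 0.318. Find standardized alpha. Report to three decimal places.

Standardized α = k·r̄ / (1 + (k−1)·r̄) = 6 × 0.318 / (1 + 5 × 0.318)
  = 1.9080 / 2.5900 = 0.737

standardized alpha = 0.737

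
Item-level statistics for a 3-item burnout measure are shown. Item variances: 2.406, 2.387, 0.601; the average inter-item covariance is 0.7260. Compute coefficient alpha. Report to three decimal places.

α = 0.670

sum of item variances = 2.406 + 2.387 + 0.601 = 5.394
Sum of the 3 distinct covariances = 3 × 0.7260 = 2.1780
Var(T) = sum of item variances + 2·Σcov = 5.394 + 2 × 2.1780 = 9.7500
α = (3/2)·(1 − 5.394/9.7500) = 0.670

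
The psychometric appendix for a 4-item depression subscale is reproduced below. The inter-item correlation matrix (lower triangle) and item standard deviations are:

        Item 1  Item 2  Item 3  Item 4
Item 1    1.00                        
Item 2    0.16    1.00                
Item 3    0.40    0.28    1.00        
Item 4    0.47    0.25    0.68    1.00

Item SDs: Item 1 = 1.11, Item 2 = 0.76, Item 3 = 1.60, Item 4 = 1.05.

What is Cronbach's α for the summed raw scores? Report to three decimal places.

Σσ²ᵢ = 1.11² + 0.76² + 1.60² + 1.05² = 5.4722
Covariances σ_ij = r_ij · s_i · s_j:
  σ(Item 1,Item 2) = 0.16 × 1.11 × 0.76 = 0.1350
  σ(Item 1,Item 3) = 0.40 × 1.11 × 1.60 = 0.7104
  σ(Item 1,Item 4) = 0.47 × 1.11 × 1.05 = 0.5478
  σ(Item 2,Item 3) = 0.28 × 0.76 × 1.60 = 0.3405
  σ(Item 2,Item 4) = 0.25 × 0.76 × 1.05 = 0.1995
  σ(Item 3,Item 4) = 0.68 × 1.60 × 1.05 = 1.1424
σ²_T = Σσ²ᵢ + 2·Σσ_ij = 5.4722 + 2 × 3.0756 = 11.6234
α = (4/3)·(1 − 5.4722/11.6234) = 0.706

α = 0.706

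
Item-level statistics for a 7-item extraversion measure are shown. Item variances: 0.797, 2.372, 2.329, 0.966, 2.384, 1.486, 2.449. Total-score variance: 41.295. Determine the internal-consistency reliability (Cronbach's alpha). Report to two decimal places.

α = 0.81

Σσ²ᵢ = 0.797 + 2.372 + 2.329 + 0.966 + 2.384 + 1.486 + 2.449 = 12.783
α = (k/(k−1))·(1 − Σσ²ᵢ/σ²_total) = (7/6)·(1 − 12.783/41.295) = 0.81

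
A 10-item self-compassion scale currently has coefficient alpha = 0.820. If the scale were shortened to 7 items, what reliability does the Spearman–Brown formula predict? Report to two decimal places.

Length factor m = 7/10 = 0.7000
α' = m·α / (1 − (1−m)·α)
   = 7/10 × 0.820 / (1 − (1 − 7/10) × 0.820)
   = 0.5740 / 0.7540 = 0.76

predicted reliability = 0.76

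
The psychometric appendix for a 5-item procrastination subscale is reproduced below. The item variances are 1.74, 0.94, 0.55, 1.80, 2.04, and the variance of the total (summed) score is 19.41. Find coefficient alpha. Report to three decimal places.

Σσ²ᵢ = 1.74 + 0.94 + 0.55 + 1.80 + 2.04 = 7.07
α = (k/(k−1))·(1 − Σσ²ᵢ/total variance) = (5/4)·(1 − 7.07/19.41) = 0.795

coefficient alpha = 0.795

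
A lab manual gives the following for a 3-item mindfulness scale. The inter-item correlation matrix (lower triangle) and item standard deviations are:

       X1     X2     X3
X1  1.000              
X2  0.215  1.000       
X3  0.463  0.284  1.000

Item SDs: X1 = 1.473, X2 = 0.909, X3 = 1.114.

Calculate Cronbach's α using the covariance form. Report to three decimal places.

Σσ²ᵢ = 1.473² + 0.909² + 1.114² = 4.2370
Covariances σ_ij = r_ij · s_i · s_j:
  σ(X1,X2) = 0.215 × 1.473 × 0.909 = 0.2879
  σ(X1,X3) = 0.463 × 1.473 × 1.114 = 0.7597
  σ(X2,X3) = 0.284 × 0.909 × 1.114 = 0.2876
σ²_T = Σσ²ᵢ + 2·Σσ_ij = 4.2370 + 2 × 1.3352 = 6.9074
α = (3/2)·(1 − 4.2370/6.9074) = 0.580

Cronbach's α = 0.580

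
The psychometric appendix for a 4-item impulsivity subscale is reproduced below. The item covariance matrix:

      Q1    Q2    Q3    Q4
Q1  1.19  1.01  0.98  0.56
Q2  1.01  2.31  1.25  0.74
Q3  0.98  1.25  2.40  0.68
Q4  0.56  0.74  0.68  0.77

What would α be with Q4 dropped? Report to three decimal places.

Remaining items: Q1, Q2, Q3 (k = 3).
Σσᵢ² = 1.19 + 2.31 + 2.40 = 5.90
total variance = 5.90 + 2 × 3.24 = 12.38
α (item deleted) = (3/2)·(1 − 5.90/12.38) = 0.785

α = 0.785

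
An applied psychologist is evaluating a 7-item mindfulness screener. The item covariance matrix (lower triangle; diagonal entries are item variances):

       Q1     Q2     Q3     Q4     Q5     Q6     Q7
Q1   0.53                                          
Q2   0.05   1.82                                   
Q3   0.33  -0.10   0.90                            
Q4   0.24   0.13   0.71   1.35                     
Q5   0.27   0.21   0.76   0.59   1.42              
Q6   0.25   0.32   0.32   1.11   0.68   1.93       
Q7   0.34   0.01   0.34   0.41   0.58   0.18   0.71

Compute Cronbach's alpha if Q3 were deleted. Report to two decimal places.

Remaining items: Q1, Q2, Q4, Q5, Q6, Q7 (k = 6).
Σσ²ᵢ = 0.53 + 1.82 + 1.35 + 1.42 + 1.93 + 0.71 = 7.76
σ²_total = 7.76 + 2 × 5.37 = 18.50
α (item deleted) = (6/5)·(1 − 7.76/18.50) = 0.70

Cronbach's alpha = 0.70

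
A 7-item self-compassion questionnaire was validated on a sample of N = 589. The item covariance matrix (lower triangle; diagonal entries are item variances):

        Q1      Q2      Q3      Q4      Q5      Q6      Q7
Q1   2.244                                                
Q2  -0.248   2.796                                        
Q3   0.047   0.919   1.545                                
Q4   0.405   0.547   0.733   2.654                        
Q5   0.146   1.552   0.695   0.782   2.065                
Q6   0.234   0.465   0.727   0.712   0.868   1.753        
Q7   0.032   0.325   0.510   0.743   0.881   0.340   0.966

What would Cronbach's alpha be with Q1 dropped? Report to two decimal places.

Cronbach's alpha = 0.78

Remaining items: Q2, Q3, Q4, Q5, Q6, Q7 (k = 6).
ΣVar(i) = 2.796 + 1.545 + 2.654 + 2.065 + 1.753 + 0.966 = 11.779
σ²_total = 11.779 + 2 × 10.799 = 33.377
α (item deleted) = (6/5)·(1 − 11.779/33.377) = 0.78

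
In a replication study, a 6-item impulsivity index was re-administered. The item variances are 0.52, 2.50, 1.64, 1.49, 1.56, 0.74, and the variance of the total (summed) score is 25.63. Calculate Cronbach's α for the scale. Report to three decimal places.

sum of item variances = 0.52 + 2.50 + 1.64 + 1.49 + 1.56 + 0.74 = 8.45
α = (k/(k−1))·(1 − sum of item variances/σ²_T) = (6/5)·(1 − 8.45/25.63) = 0.804

α = 0.804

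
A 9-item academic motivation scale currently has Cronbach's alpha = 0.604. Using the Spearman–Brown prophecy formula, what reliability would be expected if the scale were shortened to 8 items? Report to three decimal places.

predicted reliability = 0.576

Length factor m = 8/9 = 0.8889
α' = m·α / (1 − (1−m)·α)
   = 8/9 × 0.604 / (1 − (1 − 8/9) × 0.604)
   = 0.5369 / 0.9329 = 0.576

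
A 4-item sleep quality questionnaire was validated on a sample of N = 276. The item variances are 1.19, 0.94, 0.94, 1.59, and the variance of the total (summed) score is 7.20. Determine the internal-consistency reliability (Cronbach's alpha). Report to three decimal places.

sum of item variances = 1.19 + 0.94 + 0.94 + 1.59 = 4.66
α = (k/(k−1))·(1 − sum of item variances/Var(T)) = (4/3)·(1 − 4.66/7.20) = 0.470

Cronbach's alpha = 0.470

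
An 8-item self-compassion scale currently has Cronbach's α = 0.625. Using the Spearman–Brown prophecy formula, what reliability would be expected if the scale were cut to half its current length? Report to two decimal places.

predicted reliability = 0.45

Length factor m = 1/2
α' = m·α / (1 − (1−m)·α)
   = 1/2 × 0.625 / (1 − (1 − 1/2) × 0.625)
   = 0.3125 / 0.6875 = 0.45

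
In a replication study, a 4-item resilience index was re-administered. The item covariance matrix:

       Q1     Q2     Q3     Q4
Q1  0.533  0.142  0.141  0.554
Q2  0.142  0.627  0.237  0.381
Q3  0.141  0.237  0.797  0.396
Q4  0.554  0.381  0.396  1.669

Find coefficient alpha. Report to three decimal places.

coefficient alpha = 0.674

ΣVar(i) = 0.533 + 0.627 + 0.797 + 1.669 = 3.626
Sum of off-diagonal covariances = 1.851
σ²_T = 3.626 + 2 × 1.851 = 7.328
α = (k/(k−1))·(1 − ΣVar(i)/σ²_T) = (4/3)·(1 − 3.626/7.328) = 0.674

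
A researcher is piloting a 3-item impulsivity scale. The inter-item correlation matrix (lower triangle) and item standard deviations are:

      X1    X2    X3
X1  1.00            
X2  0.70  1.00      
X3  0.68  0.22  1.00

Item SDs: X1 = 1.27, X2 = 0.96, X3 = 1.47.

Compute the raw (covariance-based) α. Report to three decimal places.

α = 0.763

Σσ²ᵢ = 1.27² + 0.96² + 1.47² = 4.6954
Covariances σ_ij = r_ij · s_i · s_j:
  σ(X1,X2) = 0.70 × 1.27 × 0.96 = 0.8534
  σ(X1,X3) = 0.68 × 1.27 × 1.47 = 1.2695
  σ(X2,X3) = 0.22 × 0.96 × 1.47 = 0.3105
σ²_T = Σσ²ᵢ + 2·Σσ_ij = 4.6954 + 2 × 2.4334 = 9.5622
α = (3/2)·(1 − 4.6954/9.5622) = 0.763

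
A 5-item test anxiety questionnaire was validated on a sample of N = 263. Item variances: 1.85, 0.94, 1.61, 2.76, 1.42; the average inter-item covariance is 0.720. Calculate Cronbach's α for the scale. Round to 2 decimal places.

sum of item variances = 1.85 + 0.94 + 1.61 + 2.76 + 1.42 = 8.58
Sum of the 10 distinct covariances = 10 × 0.720 = 7.200
total variance = sum of item variances + 2·Σcov = 8.58 + 2 × 7.200 = 22.980
α = (5/4)·(1 − 8.58/22.980) = 0.78

Cronbach's α = 0.78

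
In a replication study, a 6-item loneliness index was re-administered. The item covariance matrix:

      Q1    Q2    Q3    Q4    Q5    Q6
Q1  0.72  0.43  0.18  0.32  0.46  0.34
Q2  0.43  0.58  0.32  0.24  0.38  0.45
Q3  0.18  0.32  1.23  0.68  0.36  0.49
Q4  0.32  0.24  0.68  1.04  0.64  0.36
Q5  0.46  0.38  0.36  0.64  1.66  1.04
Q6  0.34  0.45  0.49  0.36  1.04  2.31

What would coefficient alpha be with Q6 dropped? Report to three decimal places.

coefficient alpha = 0.757

Remaining items: Q1, Q2, Q3, Q4, Q5 (k = 5).
Σσ²ᵢ = 0.72 + 0.58 + 1.23 + 1.04 + 1.66 = 5.23
σ²_T = 5.23 + 2 × 4.01 = 13.25
α (item deleted) = (5/4)·(1 − 5.23/13.25) = 0.757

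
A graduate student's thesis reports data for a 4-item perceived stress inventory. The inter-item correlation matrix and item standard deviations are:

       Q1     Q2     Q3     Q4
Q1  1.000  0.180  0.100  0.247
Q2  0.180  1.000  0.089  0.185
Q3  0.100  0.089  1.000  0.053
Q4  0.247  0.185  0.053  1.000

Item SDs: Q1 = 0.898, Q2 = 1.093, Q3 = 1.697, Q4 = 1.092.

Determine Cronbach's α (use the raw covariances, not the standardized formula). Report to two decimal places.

α = 0.34

Σσ²ᵢ = 0.898² + 1.093² + 1.697² + 1.092² = 6.0733
Covariances σ_ij = r_ij · s_i · s_j:
  σ(Q1,Q2) = 0.180 × 0.898 × 1.093 = 0.1767
  σ(Q1,Q3) = 0.100 × 0.898 × 1.697 = 0.1524
  σ(Q1,Q4) = 0.247 × 0.898 × 1.092 = 0.2422
  σ(Q2,Q3) = 0.089 × 1.093 × 1.697 = 0.1651
  σ(Q2,Q4) = 0.185 × 1.093 × 1.092 = 0.2208
  σ(Q3,Q4) = 0.053 × 1.697 × 1.092 = 0.0982
σ²_T = Σσ²ᵢ + 2·Σσ_ij = 6.0733 + 2 × 1.0554 = 8.1841
α = (4/3)·(1 − 6.0733/8.1841) = 0.34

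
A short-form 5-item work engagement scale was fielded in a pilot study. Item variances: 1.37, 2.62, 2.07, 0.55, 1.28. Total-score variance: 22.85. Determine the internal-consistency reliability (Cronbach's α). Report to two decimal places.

Cronbach's α = 0.82

sum of item variances = 1.37 + 2.62 + 2.07 + 0.55 + 1.28 = 7.89
α = (k/(k−1))·(1 − sum of item variances/σ²_total) = (5/4)·(1 − 7.89/22.85) = 0.82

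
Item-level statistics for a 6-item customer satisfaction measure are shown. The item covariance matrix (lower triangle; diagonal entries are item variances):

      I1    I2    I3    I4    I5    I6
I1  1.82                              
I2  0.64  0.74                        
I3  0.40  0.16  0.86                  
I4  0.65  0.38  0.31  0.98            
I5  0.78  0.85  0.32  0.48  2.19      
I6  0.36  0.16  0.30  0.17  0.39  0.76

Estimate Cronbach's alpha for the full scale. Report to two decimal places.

Σσᵢ² = 1.82 + 0.74 + 0.86 + 0.98 + 2.19 + 0.76 = 7.35
Sum of off-diagonal covariances = 6.35
total variance = 7.35 + 2 × 6.35 = 20.05
α = (k/(k−1))·(1 − Σσᵢ²/total variance) = (6/5)·(1 − 7.35/20.05) = 0.76

Cronbach's alpha = 0.76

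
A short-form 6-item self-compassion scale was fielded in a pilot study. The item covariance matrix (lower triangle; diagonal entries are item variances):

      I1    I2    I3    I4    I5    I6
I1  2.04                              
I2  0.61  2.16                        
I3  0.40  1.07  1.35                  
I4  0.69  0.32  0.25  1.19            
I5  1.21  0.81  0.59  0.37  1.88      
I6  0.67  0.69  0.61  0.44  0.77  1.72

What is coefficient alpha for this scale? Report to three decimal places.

Σσ²ᵢ = 2.04 + 2.16 + 1.35 + 1.19 + 1.88 + 1.72 = 10.34
Sum of the distinct covariances = 9.50
total variance = 10.34 + 2 × 9.50 = 29.34
α = (k/(k−1))·(1 − Σσ²ᵢ/total variance) = (6/5)·(1 − 10.34/29.34) = 0.777

coefficient alpha = 0.777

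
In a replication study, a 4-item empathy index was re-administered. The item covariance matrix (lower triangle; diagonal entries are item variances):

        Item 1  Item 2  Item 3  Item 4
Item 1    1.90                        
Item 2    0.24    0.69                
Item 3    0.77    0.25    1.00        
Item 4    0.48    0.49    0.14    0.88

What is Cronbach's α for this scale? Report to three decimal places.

Σσ²ᵢ = 1.90 + 0.69 + 1.00 + 0.88 = 4.47
Sum of off-diagonal covariances = 2.37
Var(T) = 4.47 + 2 × 2.37 = 9.21
α = (k/(k−1))·(1 − Σσ²ᵢ/Var(T)) = (4/3)·(1 − 4.47/9.21) = 0.686

Cronbach's α = 0.686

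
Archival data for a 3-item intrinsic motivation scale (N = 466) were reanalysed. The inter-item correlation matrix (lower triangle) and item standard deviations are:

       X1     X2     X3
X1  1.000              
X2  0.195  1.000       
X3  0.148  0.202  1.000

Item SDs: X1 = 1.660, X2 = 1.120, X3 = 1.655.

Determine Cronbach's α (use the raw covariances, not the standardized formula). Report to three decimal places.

Σσ²ᵢ = 1.660² + 1.120² + 1.655² = 6.7490
Covariances σ_ij = r_ij · s_i · s_j:
  σ(X1,X2) = 0.195 × 1.660 × 1.120 = 0.3625
  σ(X1,X3) = 0.148 × 1.660 × 1.655 = 0.4066
  σ(X2,X3) = 0.202 × 1.120 × 1.655 = 0.3744
σ²_T = Σσ²ᵢ + 2·Σσ_ij = 6.7490 + 2 × 1.1435 = 9.0360
α = (3/2)·(1 − 6.7490/9.0360) = 0.380

Cronbach's α = 0.380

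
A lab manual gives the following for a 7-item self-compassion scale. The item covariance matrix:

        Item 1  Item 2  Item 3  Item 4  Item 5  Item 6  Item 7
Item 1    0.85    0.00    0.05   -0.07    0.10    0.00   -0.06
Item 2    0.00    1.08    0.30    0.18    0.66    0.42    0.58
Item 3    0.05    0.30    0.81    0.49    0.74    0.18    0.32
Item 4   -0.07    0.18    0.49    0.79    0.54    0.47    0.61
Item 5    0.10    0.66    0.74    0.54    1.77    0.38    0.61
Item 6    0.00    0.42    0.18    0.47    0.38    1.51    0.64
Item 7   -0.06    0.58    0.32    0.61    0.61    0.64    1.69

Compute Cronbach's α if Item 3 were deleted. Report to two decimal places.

α = 0.68

Remaining items: Item 1, Item 2, Item 4, Item 5, Item 6, Item 7 (k = 6).
Σσᵢ² = 0.85 + 1.08 + 0.79 + 1.77 + 1.51 + 1.69 = 7.69
total variance = 7.69 + 2 × 5.06 = 17.81
α (item deleted) = (6/5)·(1 − 7.69/17.81) = 0.68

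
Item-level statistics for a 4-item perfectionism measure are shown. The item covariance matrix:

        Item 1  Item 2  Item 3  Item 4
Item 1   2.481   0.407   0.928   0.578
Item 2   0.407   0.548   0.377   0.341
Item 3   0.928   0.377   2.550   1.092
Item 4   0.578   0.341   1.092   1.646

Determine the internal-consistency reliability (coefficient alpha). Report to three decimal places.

ΣVar(i) = 2.481 + 0.548 + 2.550 + 1.646 = 7.225
Sum of off-diagonal covariances = 3.723
σ²_total = 7.225 + 2 × 3.723 = 14.671
α = (k/(k−1))·(1 − ΣVar(i)/σ²_total) = (4/3)·(1 − 7.225/14.671) = 0.677

coefficient alpha = 0.677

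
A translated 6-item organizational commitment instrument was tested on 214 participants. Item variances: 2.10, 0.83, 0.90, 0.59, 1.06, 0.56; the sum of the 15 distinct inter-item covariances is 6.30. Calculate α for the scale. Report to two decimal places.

sum of item variances = 2.10 + 0.83 + 0.90 + 0.59 + 1.06 + 0.56 = 6.04
Sum of distinct covariances = 6.30
Var(T) = sum of item variances + 2·Σcov = 6.04 + 2 × 6.30 = 18.64
α = (6/5)·(1 − 6.04/18.64) = 0.81

α = 0.81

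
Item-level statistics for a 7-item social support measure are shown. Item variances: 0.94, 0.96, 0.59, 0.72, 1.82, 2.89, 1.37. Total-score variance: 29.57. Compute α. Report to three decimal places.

α = 0.800

sum of item variances = 0.94 + 0.96 + 0.59 + 0.72 + 1.82 + 2.89 + 1.37 = 9.29
α = (k/(k−1))·(1 − sum of item variances/σ²_T) = (7/6)·(1 − 9.29/29.57) = 0.800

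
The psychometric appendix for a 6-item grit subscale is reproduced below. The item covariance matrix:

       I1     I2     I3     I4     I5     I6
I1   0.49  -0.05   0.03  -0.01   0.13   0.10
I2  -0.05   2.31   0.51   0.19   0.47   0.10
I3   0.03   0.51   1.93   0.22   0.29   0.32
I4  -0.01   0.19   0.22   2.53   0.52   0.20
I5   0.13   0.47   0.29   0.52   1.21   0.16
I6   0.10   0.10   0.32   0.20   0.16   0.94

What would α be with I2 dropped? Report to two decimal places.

Remaining items: I1, I3, I4, I5, I6 (k = 5).
Σσ²ᵢ = 0.49 + 1.93 + 2.53 + 1.21 + 0.94 = 7.10
σ²_T = 7.10 + 2 × 1.96 = 11.02
α (item deleted) = (5/4)·(1 − 7.10/11.02) = 0.44

α = 0.44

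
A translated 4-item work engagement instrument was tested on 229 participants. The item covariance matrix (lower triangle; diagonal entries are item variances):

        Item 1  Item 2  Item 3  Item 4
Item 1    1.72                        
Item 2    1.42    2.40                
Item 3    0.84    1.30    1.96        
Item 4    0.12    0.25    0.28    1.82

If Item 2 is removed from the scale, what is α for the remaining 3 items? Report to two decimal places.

α = 0.47

Remaining items: Item 1, Item 3, Item 4 (k = 3).
Σσᵢ² = 1.72 + 1.96 + 1.82 = 5.50
total variance = 5.50 + 2 × 1.24 = 7.98
α (item deleted) = (3/2)·(1 − 5.50/7.98) = 0.47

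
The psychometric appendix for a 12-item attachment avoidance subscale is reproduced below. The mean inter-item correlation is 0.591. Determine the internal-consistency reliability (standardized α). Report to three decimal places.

standardized α = 0.945

Standardized α = k·r̄ / (1 + (k−1)·r̄) = 12 × 0.591 / (1 + 11 × 0.591)
  = 7.0920 / 7.5010 = 0.945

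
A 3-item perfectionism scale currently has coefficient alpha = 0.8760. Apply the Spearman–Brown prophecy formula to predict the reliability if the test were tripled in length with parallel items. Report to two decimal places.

predicted reliability = 0.95

Length factor m = 3
α' = m·α / (1 + (m−1)·α)
   = 3 × 0.8760 / (1 + (3 − 1) × 0.8760)
   = 2.6280 / 2.7520 = 0.95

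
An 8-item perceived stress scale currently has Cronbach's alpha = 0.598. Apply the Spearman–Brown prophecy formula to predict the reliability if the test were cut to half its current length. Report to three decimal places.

predicted reliability = 0.427

Length factor m = 1/2
α' = m·α / (1 − (1−m)·α)
   = 1/2 × 0.598 / (1 − (1 − 1/2) × 0.598)
   = 0.2990 / 0.7010 = 0.427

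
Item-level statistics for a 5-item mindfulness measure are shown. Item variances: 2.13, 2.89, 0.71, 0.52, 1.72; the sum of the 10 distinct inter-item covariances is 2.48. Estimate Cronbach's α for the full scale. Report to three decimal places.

sum of item variances = 2.13 + 2.89 + 0.71 + 0.52 + 1.72 = 7.97
Sum of distinct covariances = 2.48
σ²_T = sum of item variances + 2·Σcov = 7.97 + 2 × 2.48 = 12.93
α = (5/4)·(1 − 7.97/12.93) = 0.480

Cronbach's α = 0.480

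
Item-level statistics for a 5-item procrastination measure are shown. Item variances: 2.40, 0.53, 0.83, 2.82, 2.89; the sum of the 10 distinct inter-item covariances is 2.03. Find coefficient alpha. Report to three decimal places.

coefficient alpha = 0.375

ΣVar(i) = 2.40 + 0.53 + 0.83 + 2.82 + 2.89 = 9.47
Sum of distinct covariances = 2.03
Var(T) = ΣVar(i) + 2·Σcov = 9.47 + 2 × 2.03 = 13.53
α = (5/4)·(1 − 9.47/13.53) = 0.375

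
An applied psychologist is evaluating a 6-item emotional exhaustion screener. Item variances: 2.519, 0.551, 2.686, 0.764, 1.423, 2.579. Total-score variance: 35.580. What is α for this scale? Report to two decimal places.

α = 0.85

ΣVar(i) = 2.519 + 0.551 + 2.686 + 0.764 + 1.423 + 2.579 = 10.522
α = (k/(k−1))·(1 − ΣVar(i)/Var(T)) = (6/5)·(1 − 10.522/35.580) = 0.85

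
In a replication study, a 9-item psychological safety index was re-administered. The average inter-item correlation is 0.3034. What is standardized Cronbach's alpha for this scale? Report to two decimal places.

α = 0.80

Standardized α = k·r̄ / (1 + (k−1)·r̄) = 9 × 0.3034 / (1 + 8 × 0.3034)
  = 2.7306 / 3.4272 = 0.80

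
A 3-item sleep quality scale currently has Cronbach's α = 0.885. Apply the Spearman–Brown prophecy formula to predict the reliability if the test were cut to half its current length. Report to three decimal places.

Length factor m = 1/2
α' = m·α / (1 − (1−m)·α)
   = 1/2 × 0.885 / (1 − (1 − 1/2) × 0.885)
   = 0.4425 / 0.5575 = 0.794

predicted reliability = 0.794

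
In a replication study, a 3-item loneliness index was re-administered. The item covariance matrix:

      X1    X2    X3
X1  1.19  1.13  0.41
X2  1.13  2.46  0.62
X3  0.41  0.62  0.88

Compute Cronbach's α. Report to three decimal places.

α = 0.732

sum of item variances = 1.19 + 2.46 + 0.88 = 4.53
Sum of the distinct covariances = 2.16
σ²_T = 4.53 + 2 × 2.16 = 8.85
α = (k/(k−1))·(1 − sum of item variances/σ²_T) = (3/2)·(1 − 4.53/8.85) = 0.732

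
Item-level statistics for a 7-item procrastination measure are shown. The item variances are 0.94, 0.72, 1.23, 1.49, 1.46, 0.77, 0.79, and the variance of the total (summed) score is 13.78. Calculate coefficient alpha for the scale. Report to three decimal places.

coefficient alpha = 0.540

Σσᵢ² = 0.94 + 0.72 + 1.23 + 1.49 + 1.46 + 0.77 + 0.79 = 7.40
α = (k/(k−1))·(1 − Σσᵢ²/σ²_total) = (7/6)·(1 − 7.40/13.78) = 0.540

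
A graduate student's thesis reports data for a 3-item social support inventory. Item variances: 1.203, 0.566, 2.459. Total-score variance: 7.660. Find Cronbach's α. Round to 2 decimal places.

sum of item variances = 1.203 + 0.566 + 2.459 = 4.228
α = (k/(k−1))·(1 − sum of item variances/σ²_total) = (3/2)·(1 − 4.228/7.660) = 0.67

Cronbach's α = 0.67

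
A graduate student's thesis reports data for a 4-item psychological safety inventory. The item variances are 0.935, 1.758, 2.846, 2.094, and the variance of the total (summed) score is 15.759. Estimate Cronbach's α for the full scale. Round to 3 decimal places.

sum of item variances = 0.935 + 1.758 + 2.846 + 2.094 = 7.633
α = (k/(k−1))·(1 − sum of item variances/σ²_total) = (4/3)·(1 − 7.633/15.759) = 0.688

Cronbach's α = 0.688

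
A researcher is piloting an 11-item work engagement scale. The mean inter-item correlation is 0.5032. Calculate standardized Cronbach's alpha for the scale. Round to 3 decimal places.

α = 0.918

Standardized α = k·r̄ / (1 + (k−1)·r̄) = 11 × 0.5032 / (1 + 10 × 0.5032)
  = 5.5352 / 6.0320 = 0.918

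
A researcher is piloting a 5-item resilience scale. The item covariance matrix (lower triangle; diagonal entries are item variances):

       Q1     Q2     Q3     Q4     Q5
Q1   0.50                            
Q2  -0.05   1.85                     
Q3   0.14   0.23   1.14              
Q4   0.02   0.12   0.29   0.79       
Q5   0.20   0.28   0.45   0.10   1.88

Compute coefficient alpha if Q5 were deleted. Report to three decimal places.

α = 0.346

Remaining items: Q1, Q2, Q3, Q4 (k = 4).
Σσ²ᵢ = 0.50 + 1.85 + 1.14 + 0.79 = 4.28
σ²_total = 4.28 + 2 × 0.75 = 5.78
α (item deleted) = (4/3)·(1 − 4.28/5.78) = 0.346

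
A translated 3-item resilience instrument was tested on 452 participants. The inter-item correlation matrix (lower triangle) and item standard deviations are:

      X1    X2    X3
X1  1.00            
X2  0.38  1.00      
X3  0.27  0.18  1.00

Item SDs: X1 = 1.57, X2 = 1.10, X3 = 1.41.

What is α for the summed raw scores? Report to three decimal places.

Σσ²ᵢ = 1.57² + 1.10² + 1.41² = 5.6630
Covariances σ_ij = r_ij · s_i · s_j:
  σ(X1,X2) = 0.38 × 1.57 × 1.10 = 0.6563
  σ(X1,X3) = 0.27 × 1.57 × 1.41 = 0.5977
  σ(X2,X3) = 0.18 × 1.10 × 1.41 = 0.2792
σ²_T = Σσ²ᵢ + 2·Σσ_ij = 5.6630 + 2 × 1.5332 = 8.7294
α = (3/2)·(1 − 5.6630/8.7294) = 0.527

α = 0.527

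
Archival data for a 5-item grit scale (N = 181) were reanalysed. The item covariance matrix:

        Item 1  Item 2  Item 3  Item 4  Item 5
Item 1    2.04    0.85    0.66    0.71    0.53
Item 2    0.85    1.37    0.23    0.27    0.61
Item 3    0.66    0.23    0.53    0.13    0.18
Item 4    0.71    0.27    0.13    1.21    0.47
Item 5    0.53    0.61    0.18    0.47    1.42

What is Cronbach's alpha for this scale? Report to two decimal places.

sum of item variances = 2.04 + 1.37 + 0.53 + 1.21 + 1.42 = 6.57
Σ_{i<j} σ_ij = 4.64
Var(T) = 6.57 + 2 × 4.64 = 15.85
α = (k/(k−1))·(1 − sum of item variances/Var(T)) = (5/4)·(1 − 6.57/15.85) = 0.73

Cronbach's alpha = 0.73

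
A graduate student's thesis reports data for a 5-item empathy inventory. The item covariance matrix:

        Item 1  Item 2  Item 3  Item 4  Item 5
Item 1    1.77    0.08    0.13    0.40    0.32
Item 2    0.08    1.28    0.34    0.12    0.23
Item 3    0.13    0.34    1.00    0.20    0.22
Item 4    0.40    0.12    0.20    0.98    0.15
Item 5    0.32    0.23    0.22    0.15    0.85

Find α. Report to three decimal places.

sum of item variances = 1.77 + 1.28 + 1.00 + 0.98 + 0.85 = 5.88
Σ_{i<j} σ_ij = 2.19
σ²_total = 5.88 + 2 × 2.19 = 10.26
α = (k/(k−1))·(1 − sum of item variances/σ²_total) = (5/4)·(1 − 5.88/10.26) = 0.534

α = 0.534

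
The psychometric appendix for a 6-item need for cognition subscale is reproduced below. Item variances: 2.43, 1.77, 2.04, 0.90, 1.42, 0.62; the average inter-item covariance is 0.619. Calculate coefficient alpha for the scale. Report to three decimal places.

coefficient alpha = 0.803

sum of item variances = 2.43 + 1.77 + 2.04 + 0.90 + 1.42 + 0.62 = 9.18
Sum of the 15 distinct covariances = 15 × 0.619 = 9.285
total variance = sum of item variances + 2·Σcov = 9.18 + 2 × 9.285 = 27.750
α = (6/5)·(1 − 9.18/27.750) = 0.803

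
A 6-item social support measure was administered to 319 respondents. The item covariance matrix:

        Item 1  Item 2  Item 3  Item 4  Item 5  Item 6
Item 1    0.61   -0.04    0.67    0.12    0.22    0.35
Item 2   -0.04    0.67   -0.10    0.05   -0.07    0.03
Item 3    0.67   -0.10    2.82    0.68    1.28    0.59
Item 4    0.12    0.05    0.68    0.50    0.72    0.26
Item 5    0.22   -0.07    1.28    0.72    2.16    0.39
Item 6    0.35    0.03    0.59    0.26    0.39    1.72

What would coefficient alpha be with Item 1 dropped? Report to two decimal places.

Remaining items: Item 2, Item 3, Item 4, Item 5, Item 6 (k = 5).
Σσᵢ² = 0.67 + 2.82 + 0.50 + 2.16 + 1.72 = 7.87
σ²_total = 7.87 + 2 × 3.83 = 15.53
α (item deleted) = (5/4)·(1 − 7.87/15.53) = 0.62

coefficient alpha = 0.62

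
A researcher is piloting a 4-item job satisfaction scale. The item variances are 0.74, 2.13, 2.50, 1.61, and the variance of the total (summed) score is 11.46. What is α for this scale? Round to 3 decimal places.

α = 0.521

ΣVar(i) = 0.74 + 2.13 + 2.50 + 1.61 = 6.98
α = (k/(k−1))·(1 − ΣVar(i)/σ²_total) = (4/3)·(1 − 6.98/11.46) = 0.521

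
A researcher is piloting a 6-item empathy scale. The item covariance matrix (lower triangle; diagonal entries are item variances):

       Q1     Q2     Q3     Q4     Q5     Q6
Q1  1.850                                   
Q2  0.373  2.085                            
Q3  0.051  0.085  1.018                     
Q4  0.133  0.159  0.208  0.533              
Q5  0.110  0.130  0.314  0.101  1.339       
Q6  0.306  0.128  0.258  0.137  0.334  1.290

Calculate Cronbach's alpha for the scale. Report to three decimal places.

α = 0.493

Σσᵢ² = 1.850 + 2.085 + 1.018 + 0.533 + 1.339 + 1.290 = 8.115
Sum of off-diagonal covariances = 2.827
total variance = 8.115 + 2 × 2.827 = 13.769
α = (k/(k−1))·(1 − Σσᵢ²/total variance) = (6/5)·(1 − 8.115/13.769) = 0.493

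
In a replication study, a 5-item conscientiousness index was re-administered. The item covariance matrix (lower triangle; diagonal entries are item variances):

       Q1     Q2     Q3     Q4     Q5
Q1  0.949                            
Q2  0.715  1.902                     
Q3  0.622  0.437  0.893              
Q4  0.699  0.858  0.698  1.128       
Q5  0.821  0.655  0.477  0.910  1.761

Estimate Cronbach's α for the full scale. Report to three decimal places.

α = 0.844

ΣVar(i) = 0.949 + 1.902 + 0.893 + 1.128 + 1.761 = 6.633
Sum of the distinct covariances = 6.892
σ²_total = 6.633 + 2 × 6.892 = 20.417
α = (k/(k−1))·(1 − ΣVar(i)/σ²_total) = (5/4)·(1 − 6.633/20.417) = 0.844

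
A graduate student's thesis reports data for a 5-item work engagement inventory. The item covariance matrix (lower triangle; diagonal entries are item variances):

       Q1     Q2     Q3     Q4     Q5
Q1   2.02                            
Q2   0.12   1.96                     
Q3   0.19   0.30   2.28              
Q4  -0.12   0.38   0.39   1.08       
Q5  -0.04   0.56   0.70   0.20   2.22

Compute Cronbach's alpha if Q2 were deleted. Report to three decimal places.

α = 0.344

Remaining items: Q1, Q3, Q4, Q5 (k = 4).
Σσ²ᵢ = 2.02 + 2.28 + 1.08 + 2.22 = 7.60
total variance = 7.60 + 2 × 1.32 = 10.24
α (item deleted) = (4/3)·(1 − 7.60/10.24) = 0.344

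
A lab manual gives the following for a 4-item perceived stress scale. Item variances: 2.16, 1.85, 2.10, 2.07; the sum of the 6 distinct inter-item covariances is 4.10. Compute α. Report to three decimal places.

Σσᵢ² = 2.16 + 1.85 + 2.10 + 2.07 = 8.18
Sum of distinct covariances = 4.10
σ²_total = Σσᵢ² + 2·Σcov = 8.18 + 2 × 4.10 = 16.38
α = (4/3)·(1 − 8.18/16.38) = 0.667

α = 0.667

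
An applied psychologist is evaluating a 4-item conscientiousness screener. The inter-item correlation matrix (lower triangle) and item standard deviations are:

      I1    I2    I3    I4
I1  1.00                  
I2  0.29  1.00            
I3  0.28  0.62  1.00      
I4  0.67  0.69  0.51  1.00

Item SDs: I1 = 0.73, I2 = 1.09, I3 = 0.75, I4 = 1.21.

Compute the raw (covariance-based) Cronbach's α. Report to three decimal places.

Cronbach's α = 0.805

Σσ²ᵢ = 0.73² + 1.09² + 0.75² + 1.21² = 3.7476
Covariances σ_ij = r_ij · s_i · s_j:
  σ(I1,I2) = 0.29 × 0.73 × 1.09 = 0.2308
  σ(I1,I3) = 0.28 × 0.73 × 0.75 = 0.1533
  σ(I1,I4) = 0.67 × 0.73 × 1.21 = 0.5918
  σ(I2,I3) = 0.62 × 1.09 × 0.75 = 0.5069
  σ(I2,I4) = 0.69 × 1.09 × 1.21 = 0.9100
  σ(I3,I4) = 0.51 × 0.75 × 1.21 = 0.4628
σ²_T = Σσ²ᵢ + 2·Σσ_ij = 3.7476 + 2 × 2.8556 = 9.4588
α = (4/3)·(1 − 3.7476/9.4588) = 0.805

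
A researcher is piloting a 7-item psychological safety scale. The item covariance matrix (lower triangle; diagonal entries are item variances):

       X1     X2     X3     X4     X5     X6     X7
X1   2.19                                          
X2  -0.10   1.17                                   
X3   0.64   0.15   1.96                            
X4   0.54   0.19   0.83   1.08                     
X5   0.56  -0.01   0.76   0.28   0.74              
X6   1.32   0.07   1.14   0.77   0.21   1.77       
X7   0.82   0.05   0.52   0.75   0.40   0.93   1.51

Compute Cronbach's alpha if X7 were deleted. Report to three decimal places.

Remaining items: X1, X2, X3, X4, X5, X6 (k = 6).
ΣVar(i) = 2.19 + 1.17 + 1.96 + 1.08 + 0.74 + 1.77 = 8.91
σ²_total = 8.91 + 2 × 7.35 = 23.61
α (item deleted) = (6/5)·(1 − 8.91/23.61) = 0.747

Cronbach's alpha = 0.747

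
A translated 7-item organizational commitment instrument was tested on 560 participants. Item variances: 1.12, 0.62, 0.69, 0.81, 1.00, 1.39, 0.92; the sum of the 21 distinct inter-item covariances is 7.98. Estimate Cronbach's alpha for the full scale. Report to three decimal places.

ΣVar(i) = 1.12 + 0.62 + 0.69 + 0.81 + 1.00 + 1.39 + 0.92 = 6.55
Sum of distinct covariances = 7.98
total variance = ΣVar(i) + 2·Σcov = 6.55 + 2 × 7.98 = 22.51
α = (7/6)·(1 − 6.55/22.51) = 0.827

α = 0.827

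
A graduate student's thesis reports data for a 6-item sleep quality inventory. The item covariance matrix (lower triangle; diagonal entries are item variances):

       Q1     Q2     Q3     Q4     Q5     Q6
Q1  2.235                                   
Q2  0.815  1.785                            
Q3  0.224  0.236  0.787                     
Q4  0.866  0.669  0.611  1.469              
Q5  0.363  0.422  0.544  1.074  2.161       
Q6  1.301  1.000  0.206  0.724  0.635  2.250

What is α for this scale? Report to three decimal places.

α = 0.773

Σσ²ᵢ = 2.235 + 1.785 + 0.787 + 1.469 + 2.161 + 2.250 = 10.687
Σ_{i<j} σ_ij = 9.690
total variance = 10.687 + 2 × 9.690 = 30.067
α = (k/(k−1))·(1 − Σσ²ᵢ/total variance) = (6/5)·(1 − 10.687/30.067) = 0.773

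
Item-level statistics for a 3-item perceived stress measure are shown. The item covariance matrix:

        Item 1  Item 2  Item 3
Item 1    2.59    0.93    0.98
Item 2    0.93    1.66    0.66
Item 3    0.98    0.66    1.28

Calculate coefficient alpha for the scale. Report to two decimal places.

α = 0.72

Σσᵢ² = 2.59 + 1.66 + 1.28 = 5.53
Σ_{i<j} σ_ij = 2.57
σ²_T = 5.53 + 2 × 2.57 = 10.67
α = (k/(k−1))·(1 − Σσᵢ²/σ²_T) = (3/2)·(1 − 5.53/10.67) = 0.72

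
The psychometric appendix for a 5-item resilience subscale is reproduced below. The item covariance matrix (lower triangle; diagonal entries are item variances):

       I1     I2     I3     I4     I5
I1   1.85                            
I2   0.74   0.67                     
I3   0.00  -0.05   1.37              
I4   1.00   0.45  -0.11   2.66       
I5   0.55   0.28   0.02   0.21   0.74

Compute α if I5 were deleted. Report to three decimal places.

Remaining items: I1, I2, I3, I4 (k = 4).
sum of item variances = 1.85 + 0.67 + 1.37 + 2.66 = 6.55
total variance = 6.55 + 2 × 2.03 = 10.61
α (item deleted) = (4/3)·(1 − 6.55/10.61) = 0.510

α = 0.510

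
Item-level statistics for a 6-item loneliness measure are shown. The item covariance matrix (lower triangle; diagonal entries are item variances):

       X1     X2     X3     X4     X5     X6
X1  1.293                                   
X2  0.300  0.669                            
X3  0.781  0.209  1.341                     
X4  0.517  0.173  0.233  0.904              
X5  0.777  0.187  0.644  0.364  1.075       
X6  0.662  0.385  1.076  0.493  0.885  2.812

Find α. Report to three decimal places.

Σσ²ᵢ = 1.293 + 0.669 + 1.341 + 0.904 + 1.075 + 2.812 = 8.094
Sum of the distinct covariances = 7.686
total variance = 8.094 + 2 × 7.686 = 23.466
α = (k/(k−1))·(1 − Σσ²ᵢ/total variance) = (6/5)·(1 − 8.094/23.466) = 0.786

α = 0.786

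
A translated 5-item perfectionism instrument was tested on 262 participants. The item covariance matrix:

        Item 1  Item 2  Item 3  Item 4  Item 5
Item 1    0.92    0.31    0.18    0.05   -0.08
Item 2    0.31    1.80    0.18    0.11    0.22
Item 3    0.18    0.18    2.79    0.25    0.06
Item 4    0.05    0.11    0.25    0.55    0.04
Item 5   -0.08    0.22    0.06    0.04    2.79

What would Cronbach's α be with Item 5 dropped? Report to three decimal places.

α = 0.350

Remaining items: Item 1, Item 2, Item 3, Item 4 (k = 4).
ΣVar(i) = 0.92 + 1.80 + 2.79 + 0.55 = 6.06
total variance = 6.06 + 2 × 1.08 = 8.22
α (item deleted) = (4/3)·(1 − 6.06/8.22) = 0.350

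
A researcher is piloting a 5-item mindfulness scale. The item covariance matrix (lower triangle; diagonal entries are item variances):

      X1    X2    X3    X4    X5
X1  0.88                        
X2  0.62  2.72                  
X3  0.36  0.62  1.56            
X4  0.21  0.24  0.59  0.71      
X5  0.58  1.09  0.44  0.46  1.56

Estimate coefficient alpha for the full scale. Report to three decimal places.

α = 0.730

Σσᵢ² = 0.88 + 2.72 + 1.56 + 0.71 + 1.56 = 7.43
Sum of off-diagonal covariances = 5.21
σ²_total = 7.43 + 2 × 5.21 = 17.85
α = (k/(k−1))·(1 − Σσᵢ²/σ²_total) = (5/4)·(1 − 7.43/17.85) = 0.730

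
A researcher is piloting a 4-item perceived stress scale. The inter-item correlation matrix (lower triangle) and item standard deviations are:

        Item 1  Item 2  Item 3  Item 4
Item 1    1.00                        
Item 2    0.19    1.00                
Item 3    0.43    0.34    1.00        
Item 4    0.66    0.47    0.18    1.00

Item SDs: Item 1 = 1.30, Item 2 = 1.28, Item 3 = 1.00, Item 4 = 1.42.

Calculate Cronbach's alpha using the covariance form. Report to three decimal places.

Cronbach's alpha = 0.712

Σσ²ᵢ = 1.30² + 1.28² + 1.00² + 1.42² = 6.3448
Covariances σ_ij = r_ij · s_i · s_j:
  σ(Item 1,Item 2) = 0.19 × 1.30 × 1.28 = 0.3162
  σ(Item 1,Item 3) = 0.43 × 1.30 × 1.00 = 0.5590
  σ(Item 1,Item 4) = 0.66 × 1.30 × 1.42 = 1.2184
  σ(Item 2,Item 3) = 0.34 × 1.28 × 1.00 = 0.4352
  σ(Item 2,Item 4) = 0.47 × 1.28 × 1.42 = 0.8543
  σ(Item 3,Item 4) = 0.18 × 1.00 × 1.42 = 0.2556
σ²_T = Σσ²ᵢ + 2·Σσ_ij = 6.3448 + 2 × 3.6387 = 13.6222
α = (4/3)·(1 − 6.3448/13.6222) = 0.712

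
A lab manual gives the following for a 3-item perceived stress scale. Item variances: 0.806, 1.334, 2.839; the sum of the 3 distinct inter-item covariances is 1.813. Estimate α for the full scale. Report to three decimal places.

sum of item variances = 0.806 + 1.334 + 2.839 = 4.979
Sum of distinct covariances = 1.813
Var(T) = sum of item variances + 2·Σcov = 4.979 + 2 × 1.813 = 8.605
α = (3/2)·(1 − 4.979/8.605) = 0.632

α = 0.632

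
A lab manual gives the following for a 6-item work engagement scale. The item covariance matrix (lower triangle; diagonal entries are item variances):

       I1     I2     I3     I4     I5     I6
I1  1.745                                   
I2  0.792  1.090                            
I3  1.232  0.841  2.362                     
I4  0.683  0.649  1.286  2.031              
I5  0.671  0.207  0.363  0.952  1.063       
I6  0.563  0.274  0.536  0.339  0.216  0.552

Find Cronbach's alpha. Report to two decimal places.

α = 0.82

ΣVar(i) = 1.745 + 1.090 + 2.362 + 2.031 + 1.063 + 0.552 = 8.843
Σ_{i<j} σ_ij = 9.604
Var(T) = 8.843 + 2 × 9.604 = 28.051
α = (k/(k−1))·(1 − ΣVar(i)/Var(T)) = (6/5)·(1 − 8.843/28.051) = 0.82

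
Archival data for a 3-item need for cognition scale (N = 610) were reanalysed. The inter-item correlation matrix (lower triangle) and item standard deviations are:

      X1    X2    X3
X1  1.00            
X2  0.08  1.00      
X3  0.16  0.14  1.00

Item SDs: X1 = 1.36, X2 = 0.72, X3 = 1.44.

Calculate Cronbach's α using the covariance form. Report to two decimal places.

Σσ²ᵢ = 1.36² + 0.72² + 1.44² = 4.4416
Covariances σ_ij = r_ij · s_i · s_j:
  σ(X1,X2) = 0.08 × 1.36 × 0.72 = 0.0783
  σ(X1,X3) = 0.16 × 1.36 × 1.44 = 0.3133
  σ(X2,X3) = 0.14 × 0.72 × 1.44 = 0.1452
σ²_T = Σσ²ᵢ + 2·Σσ_ij = 4.4416 + 2 × 0.5368 = 5.5152
α = (3/2)·(1 − 4.4416/5.5152) = 0.29

Cronbach's α = 0.29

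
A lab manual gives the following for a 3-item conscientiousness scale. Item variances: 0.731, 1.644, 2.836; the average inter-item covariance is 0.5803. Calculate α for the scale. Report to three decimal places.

α = 0.601

sum of item variances = 0.731 + 1.644 + 2.836 = 5.211
Sum of the 3 distinct covariances = 3 × 0.5803 = 1.7409
σ²_total = sum of item variances + 2·Σcov = 5.211 + 2 × 1.7409 = 8.6928
α = (3/2)·(1 − 5.211/8.6928) = 0.601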